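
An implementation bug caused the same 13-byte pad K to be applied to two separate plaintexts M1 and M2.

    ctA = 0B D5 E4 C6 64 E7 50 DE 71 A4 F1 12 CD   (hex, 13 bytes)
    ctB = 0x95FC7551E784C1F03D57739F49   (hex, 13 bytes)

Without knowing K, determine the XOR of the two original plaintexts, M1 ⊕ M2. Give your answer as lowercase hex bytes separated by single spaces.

9e 29 91 97 83 63 91 2e 4c f3 82 8d 84

ctA ⊕ ctB = (M1 ⊕ K) ⊕ (M2 ⊕ K) = M1 ⊕ M2 — the shared key cancels under XOR.
0b xor 95 = 9e
d5 xor fc = 29
e4 xor 75 = 91
c6 xor 51 = 97
64 xor e7 = 83
e7 xor 84 = 63
50 xor c1 = 91
de xor f0 = 2e
71 xor 3d = 4c
a4 xor 57 = f3
f1 xor 73 = 82
12 xor 9f = 8d
cd xor 49 = 84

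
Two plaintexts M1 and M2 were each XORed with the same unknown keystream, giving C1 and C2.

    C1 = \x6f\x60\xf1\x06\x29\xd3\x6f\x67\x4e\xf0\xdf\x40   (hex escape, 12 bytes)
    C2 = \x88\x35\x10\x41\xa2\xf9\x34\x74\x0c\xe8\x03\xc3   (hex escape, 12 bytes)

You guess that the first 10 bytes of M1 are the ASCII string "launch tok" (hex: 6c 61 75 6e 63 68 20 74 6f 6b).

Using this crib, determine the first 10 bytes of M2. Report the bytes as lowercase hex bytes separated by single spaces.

8b 34 94 29 e8 42 7b 67 2d 73

First, C1 ⊕ C2 = (M1 ⊕ K) ⊕ (M2 ⊕ K) = M1 ⊕ M2, so the key drops out. Then M2 = (M1 ⊕ M2) ⊕ M1 over the first 10 bytes.
byte 0: (6f ⊕ 88) ⊕ 6c = e7 ⊕ 6c = 8b
byte 1: (60 ⊕ 35) ⊕ 61 = 55 ⊕ 61 = 34
byte 2: (f1 ⊕ 10) ⊕ 75 = e1 ⊕ 75 = 94
byte 3: (06 ⊕ 41) ⊕ 6e = 47 ⊕ 6e = 29
byte 4: (29 ⊕ a2) ⊕ 63 = 8b ⊕ 63 = e8
byte 5: (d3 ⊕ f9) ⊕ 68 = 2a ⊕ 68 = 42
byte 6: (6f ⊕ 34) ⊕ 20 = 5b ⊕ 20 = 7b
byte 7: (67 ⊕ 74) ⊕ 74 = 13 ⊕ 74 = 67
byte 8: (4e ⊕ 0c) ⊕ 6f = 42 ⊕ 6f = 2d
byte 9: (f0 ⊕ e8) ⊕ 6b = 18 ⊕ 6b = 73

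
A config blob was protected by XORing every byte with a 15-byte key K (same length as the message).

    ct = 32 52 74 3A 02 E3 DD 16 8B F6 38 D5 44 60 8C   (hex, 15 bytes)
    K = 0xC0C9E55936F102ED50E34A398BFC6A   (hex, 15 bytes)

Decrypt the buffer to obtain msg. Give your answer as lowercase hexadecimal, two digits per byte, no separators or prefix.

f29b91633412dffbdb1572eccf9ce6

byte 0: 32 ^ c0 = f2
byte 1: 52 ^ c9 = 9b
byte 2: 74 ^ e5 = 91
byte 3: 3a ^ 59 = 63
byte 4: 02 ^ 36 = 34
byte 5: e3 ^ f1 = 12
byte 6: dd ^ 02 = df
byte 7: 16 ^ ed = fb
byte 8: 8b ^ 50 = db
byte 9: f6 ^ e3 = 15
byte 10: 38 ^ 4a = 72
byte 11: d5 ^ 39 = ec
byte 12: 44 ^ 8b = cf
byte 13: 60 ^ fc = 9c
byte 14: 8c ^ 6a = e6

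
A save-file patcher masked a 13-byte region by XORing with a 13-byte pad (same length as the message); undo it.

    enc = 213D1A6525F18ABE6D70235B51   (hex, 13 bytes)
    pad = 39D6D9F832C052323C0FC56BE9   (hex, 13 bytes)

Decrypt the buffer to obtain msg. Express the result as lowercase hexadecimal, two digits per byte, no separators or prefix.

18ebc39d1731d88c517fe630b8

00100001 XOR 00111001 = 00011000
00111101 XOR 11010110 = 11101011
00011010 XOR 11011001 = 11000011
01100101 XOR 11111000 = 10011101
00100101 XOR 00110010 = 00010111
11110001 XOR 11000000 = 00110001
10001010 XOR 01010010 = 11011000
10111110 XOR 00110010 = 10001100
01101101 XOR 00111100 = 01010001
01110000 XOR 00001111 = 01111111
00100011 XOR 11000101 = 11100110
01011011 XOR 01101011 = 00110000
01010001 XOR 11101001 = 10111000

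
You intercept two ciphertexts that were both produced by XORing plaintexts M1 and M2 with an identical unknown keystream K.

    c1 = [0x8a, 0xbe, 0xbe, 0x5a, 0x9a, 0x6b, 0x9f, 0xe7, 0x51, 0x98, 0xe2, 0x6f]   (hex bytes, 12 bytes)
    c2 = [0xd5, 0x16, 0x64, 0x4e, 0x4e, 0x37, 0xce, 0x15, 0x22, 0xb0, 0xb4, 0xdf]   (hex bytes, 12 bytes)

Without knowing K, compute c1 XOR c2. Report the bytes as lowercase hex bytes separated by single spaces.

c1 ⊕ c2 = (M1 ⊕ K) ⊕ (M2 ⊕ K) = M1 ⊕ M2 — the shared key cancels under XOR.
byte 0: 8a ^ d5 = 5f
byte 1: be ^ 16 = a8
byte 2: be ^ 64 = da
byte 3: 5a ^ 4e = 14
byte 4: 9a ^ 4e = d4
byte 5: 6b ^ 37 = 5c
byte 6: 9f ^ ce = 51
byte 7: e7 ^ 15 = f2
byte 8: 51 ^ 22 = 73
byte 9: 98 ^ b0 = 28
byte 10: e2 ^ b4 = 56
byte 11: 6f ^ df = b0

5f a8 da 14 d4 5c 51 f2 73 28 56 b0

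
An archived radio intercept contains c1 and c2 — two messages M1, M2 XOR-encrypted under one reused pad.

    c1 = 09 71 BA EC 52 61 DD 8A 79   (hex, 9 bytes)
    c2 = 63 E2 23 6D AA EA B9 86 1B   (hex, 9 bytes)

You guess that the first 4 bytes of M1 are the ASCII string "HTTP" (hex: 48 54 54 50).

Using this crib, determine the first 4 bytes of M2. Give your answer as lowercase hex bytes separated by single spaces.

First, c1 ⊕ c2 = (M1 ⊕ K) ⊕ (M2 ⊕ K) = M1 ⊕ M2, so the key drops out. Then M2 = (M1 ⊕ M2) ⊕ M1 over the first 4 bytes.
byte 0: (09 ⊕ 63) ⊕ 48 = 6a ⊕ 48 = 22
byte 1: (71 ⊕ e2) ⊕ 54 = 93 ⊕ 54 = c7
byte 2: (ba ⊕ 23) ⊕ 54 = 99 ⊕ 54 = cd
byte 3: (ec ⊕ 6d) ⊕ 50 = 81 ⊕ 50 = d1

22 c7 cd d1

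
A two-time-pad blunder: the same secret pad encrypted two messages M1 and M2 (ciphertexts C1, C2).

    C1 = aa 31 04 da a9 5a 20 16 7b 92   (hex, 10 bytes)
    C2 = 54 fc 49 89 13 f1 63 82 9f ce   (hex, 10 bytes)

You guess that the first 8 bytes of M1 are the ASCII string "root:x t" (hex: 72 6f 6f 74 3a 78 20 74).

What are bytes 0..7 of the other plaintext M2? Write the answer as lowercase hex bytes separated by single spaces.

8c a2 22 27 80 d3 63 e0

First, C1 ⊕ C2 = (M1 ⊕ K) ⊕ (M2 ⊕ K) = M1 ⊕ M2, so the key drops out. Then M2 = (M1 ⊕ M2) ⊕ M1 over the first 8 bytes.
byte 0: (aa xor 54) xor 72 = fe xor 72 = 8c
byte 1: (31 xor fc) xor 6f = cd xor 6f = a2
byte 2: (04 xor 49) xor 6f = 4d xor 6f = 22
byte 3: (da xor 89) xor 74 = 53 xor 74 = 27
byte 4: (a9 xor 13) xor 3a = ba xor 3a = 80
byte 5: (5a xor f1) xor 78 = ab xor 78 = d3
byte 6: (20 xor 63) xor 20 = 43 xor 20 = 63
byte 7: (16 xor 82) xor 74 = 94 xor 74 = e0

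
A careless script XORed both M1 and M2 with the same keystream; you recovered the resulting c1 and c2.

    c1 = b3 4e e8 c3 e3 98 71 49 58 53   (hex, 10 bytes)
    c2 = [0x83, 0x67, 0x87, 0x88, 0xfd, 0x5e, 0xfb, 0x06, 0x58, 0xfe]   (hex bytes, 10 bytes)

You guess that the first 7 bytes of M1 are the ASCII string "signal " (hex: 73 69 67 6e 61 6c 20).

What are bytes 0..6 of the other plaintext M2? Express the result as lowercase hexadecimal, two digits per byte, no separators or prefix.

434008257faaaa

First, c1 ⊕ c2 = (M1 ⊕ K) ⊕ (M2 ⊕ K) = M1 ⊕ M2, so the key drops out. Then M2 = (M1 ⊕ M2) ⊕ M1 over the first 7 bytes.
byte 0: (b3 XOR 83) XOR 73 = 30 XOR 73 = 43
byte 1: (4e XOR 67) XOR 69 = 29 XOR 69 = 40
byte 2: (e8 XOR 87) XOR 67 = 6f XOR 67 = 08
byte 3: (c3 XOR 88) XOR 6e = 4b XOR 6e = 25
byte 4: (e3 XOR fd) XOR 61 = 1e XOR 61 = 7f
byte 5: (98 XOR 5e) XOR 6c = c6 XOR 6c = aa
byte 6: (71 XOR fb) XOR 20 = 8a XOR 20 = aa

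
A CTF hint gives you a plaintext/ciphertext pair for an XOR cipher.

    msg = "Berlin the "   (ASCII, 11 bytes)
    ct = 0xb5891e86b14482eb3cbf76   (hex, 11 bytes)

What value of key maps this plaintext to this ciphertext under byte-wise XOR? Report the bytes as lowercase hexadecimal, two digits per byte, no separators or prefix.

f7ec6cead82aa29f54da56

Since ct = msg ⊕ key, XORing both sides with msg gives key = msg ⊕ ct.
42 XOR b5 = f7
65 XOR 89 = ec
72 XOR 1e = 6c
6c XOR 86 = ea
69 XOR b1 = d8
6e XOR 44 = 2a
20 XOR 82 = a2
74 XOR eb = 9f
68 XOR 3c = 54
65 XOR bf = da
20 XOR 76 = 56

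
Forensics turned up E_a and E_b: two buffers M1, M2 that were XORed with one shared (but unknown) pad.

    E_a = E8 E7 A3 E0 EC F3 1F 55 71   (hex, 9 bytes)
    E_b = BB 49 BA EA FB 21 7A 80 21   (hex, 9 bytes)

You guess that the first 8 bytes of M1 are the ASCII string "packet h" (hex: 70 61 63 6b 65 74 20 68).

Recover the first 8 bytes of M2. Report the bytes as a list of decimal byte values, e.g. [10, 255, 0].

[35, 207, 122, 97, 114, 166, 69, 189]

First, E_a ⊕ E_b = (M1 ⊕ K) ⊕ (M2 ⊕ K) = M1 ⊕ M2, so the key drops out. Then M2 = (M1 ⊕ M2) ⊕ M1 over the first 8 bytes.
byte 0: (e8 ^ bb) ^ 70 = 53 ^ 70 = 23
byte 1: (e7 ^ 49) ^ 61 = ae ^ 61 = cf
byte 2: (a3 ^ ba) ^ 63 = 19 ^ 63 = 7a
byte 3: (e0 ^ ea) ^ 6b = 0a ^ 6b = 61
byte 4: (ec ^ fb) ^ 65 = 17 ^ 65 = 72
byte 5: (f3 ^ 21) ^ 74 = d2 ^ 74 = a6
byte 6: (1f ^ 7a) ^ 20 = 65 ^ 20 = 45
byte 7: (55 ^ 80) ^ 68 = d5 ^ 68 = bd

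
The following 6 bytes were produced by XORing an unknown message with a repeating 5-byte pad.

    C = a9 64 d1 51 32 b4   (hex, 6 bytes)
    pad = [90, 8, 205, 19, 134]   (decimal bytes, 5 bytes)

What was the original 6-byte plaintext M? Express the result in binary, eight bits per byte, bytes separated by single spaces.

11110011 01101100 00011100 01000010 10110100 11101110

The 5-byte key repeats, so the effective keystream is 5a 08 cd 13 86 5a.
byte 0: a9 ^ 5a = f3
byte 1: 64 ^ 08 = 6c
byte 2: d1 ^ cd = 1c
byte 3: 51 ^ 13 = 42
byte 4: 32 ^ 86 = b4
byte 5: b4 ^ 5a = ee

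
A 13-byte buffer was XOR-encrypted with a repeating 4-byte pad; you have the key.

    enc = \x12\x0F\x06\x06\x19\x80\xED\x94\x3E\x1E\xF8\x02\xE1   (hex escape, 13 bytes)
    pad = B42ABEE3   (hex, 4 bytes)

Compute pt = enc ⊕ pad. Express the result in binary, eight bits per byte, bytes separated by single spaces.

The 4-byte key repeats, so the effective keystream is b4 2a be e3 b4 2a be e3 b4 2a be e3 b4.
byte 0: 12 xor b4 = a6
byte 1: 0f xor 2a = 25
byte 2: 06 xor be = b8
byte 3: 06 xor e3 = e5
byte 4: 19 xor b4 = ad
byte 5: 80 xor 2a = aa
byte 6: ed xor be = 53
byte 7: 94 xor e3 = 77
byte 8: 3e xor b4 = 8a
byte 9: 1e xor 2a = 34
byte 10: f8 xor be = 46
byte 11: 02 xor e3 = e1
byte 12: e1 xor b4 = 55

10100110 00100101 10111000 11100101 10101101 10101010 01010011 01110111 10001010 00110100 01000110 11100001 01010101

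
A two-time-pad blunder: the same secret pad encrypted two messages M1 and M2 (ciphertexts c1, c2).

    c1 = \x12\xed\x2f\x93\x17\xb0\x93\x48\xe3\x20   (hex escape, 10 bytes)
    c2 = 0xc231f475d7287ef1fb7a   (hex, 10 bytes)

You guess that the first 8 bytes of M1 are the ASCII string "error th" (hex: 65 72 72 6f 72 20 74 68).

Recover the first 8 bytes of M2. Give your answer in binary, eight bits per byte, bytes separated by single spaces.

10110101 10101110 10101001 10001001 10110010 10111000 10011001 11010001

First, c1 ⊕ c2 = (M1 ⊕ K) ⊕ (M2 ⊕ K) = M1 ⊕ M2, so the key drops out. Then M2 = (M1 ⊕ M2) ⊕ M1 over the first 8 bytes.
byte 0: (12 ⊕ c2) ⊕ 65 = d0 ⊕ 65 = b5
byte 1: (ed ⊕ 31) ⊕ 72 = dc ⊕ 72 = ae
byte 2: (2f ⊕ f4) ⊕ 72 = db ⊕ 72 = a9
byte 3: (93 ⊕ 75) ⊕ 6f = e6 ⊕ 6f = 89
byte 4: (17 ⊕ d7) ⊕ 72 = c0 ⊕ 72 = b2
byte 5: (b0 ⊕ 28) ⊕ 20 = 98 ⊕ 20 = b8
byte 6: (93 ⊕ 7e) ⊕ 74 = ed ⊕ 74 = 99
byte 7: (48 ⊕ f1) ⊕ 68 = b9 ⊕ 68 = d1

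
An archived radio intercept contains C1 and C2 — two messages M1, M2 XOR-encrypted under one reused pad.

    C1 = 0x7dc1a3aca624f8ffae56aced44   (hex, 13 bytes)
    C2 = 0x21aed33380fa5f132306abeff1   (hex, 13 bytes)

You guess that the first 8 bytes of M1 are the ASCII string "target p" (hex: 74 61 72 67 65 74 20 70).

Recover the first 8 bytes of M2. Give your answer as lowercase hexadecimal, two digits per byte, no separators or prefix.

280e02f843aa879c

First, C1 ⊕ C2 = (M1 ⊕ K) ⊕ (M2 ⊕ K) = M1 ⊕ M2, so the key drops out. Then M2 = (M1 ⊕ M2) ⊕ M1 over the first 8 bytes.
byte 0: (7d XOR 21) XOR 74 = 5c XOR 74 = 28
byte 1: (c1 XOR ae) XOR 61 = 6f XOR 61 = 0e
byte 2: (a3 XOR d3) XOR 72 = 70 XOR 72 = 02
byte 3: (ac XOR 33) XOR 67 = 9f XOR 67 = f8
byte 4: (a6 XOR 80) XOR 65 = 26 XOR 65 = 43
byte 5: (24 XOR fa) XOR 74 = de XOR 74 = aa
byte 6: (f8 XOR 5f) XOR 20 = a7 XOR 20 = 87
byte 7: (ff XOR 13) XOR 70 = ec XOR 70 = 9c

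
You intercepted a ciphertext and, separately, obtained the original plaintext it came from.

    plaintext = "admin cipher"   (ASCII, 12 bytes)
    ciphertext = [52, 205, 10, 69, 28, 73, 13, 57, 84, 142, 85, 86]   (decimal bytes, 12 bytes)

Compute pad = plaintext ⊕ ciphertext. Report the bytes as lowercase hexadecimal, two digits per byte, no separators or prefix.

55a9672c72696e5024e63024

Since ciphertext = plaintext ⊕ pad, XORing both sides with plaintext gives pad = plaintext ⊕ ciphertext.
01100001 xor 00110100 = 01010101
01100100 xor 11001101 = 10101001
01101101 xor 00001010 = 01100111
01101001 xor 01000101 = 00101100
01101110 xor 00011100 = 01110010
00100000 xor 01001001 = 01101001
01100011 xor 00001101 = 01101110
01101001 xor 00111001 = 01010000
01110000 xor 01010100 = 00100100
01101000 xor 10001110 = 11100110
01100101 xor 01010101 = 00110000
01110010 xor 01010110 = 00100100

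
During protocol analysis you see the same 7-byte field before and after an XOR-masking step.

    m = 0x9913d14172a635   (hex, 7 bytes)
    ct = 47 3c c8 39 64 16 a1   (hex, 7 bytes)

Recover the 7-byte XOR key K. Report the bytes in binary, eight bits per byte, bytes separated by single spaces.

11011110 00101111 00011001 01111000 00010110 10110000 10010100

Since ct = m ⊕ K, XORing both sides with m gives K = m ⊕ ct.
153 ⊕  71 = 222
 19 ⊕  60 =  47
209 ⊕ 200 =  25
 65 ⊕  57 = 120
114 ⊕ 100 =  22
166 ⊕  22 = 176
 53 ⊕ 161 = 148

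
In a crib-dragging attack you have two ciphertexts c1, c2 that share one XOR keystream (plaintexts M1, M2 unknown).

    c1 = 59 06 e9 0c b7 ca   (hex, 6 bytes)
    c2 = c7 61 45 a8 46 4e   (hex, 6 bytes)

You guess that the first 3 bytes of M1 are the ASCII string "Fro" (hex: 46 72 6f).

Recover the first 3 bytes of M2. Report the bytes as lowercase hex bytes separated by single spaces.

First, c1 ⊕ c2 = (M1 ⊕ K) ⊕ (M2 ⊕ K) = M1 ⊕ M2, so the key drops out. Then M2 = (M1 ⊕ M2) ⊕ M1 over the first 3 bytes.
byte 0: (59 ^ c7) ^ 46 = 9e ^ 46 = d8
byte 1: (06 ^ 61) ^ 72 = 67 ^ 72 = 15
byte 2: (e9 ^ 45) ^ 6f = ac ^ 6f = c3

d8 15 c3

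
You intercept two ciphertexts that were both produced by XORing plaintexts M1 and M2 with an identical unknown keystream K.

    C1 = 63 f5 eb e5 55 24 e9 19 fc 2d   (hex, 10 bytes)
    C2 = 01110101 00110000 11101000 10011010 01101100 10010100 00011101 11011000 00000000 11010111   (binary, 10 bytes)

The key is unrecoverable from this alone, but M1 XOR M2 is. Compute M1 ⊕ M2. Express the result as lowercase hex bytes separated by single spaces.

16 c5 03 7f 39 b0 f4 c1 fc fa

C1 ⊕ C2 = (M1 ⊕ K) ⊕ (M2 ⊕ K) = M1 ⊕ M2 — the shared key cancels under XOR.
01100011 XOR 01110101 = 00010110
11110101 XOR 00110000 = 11000101
11101011 XOR 11101000 = 00000011
11100101 XOR 10011010 = 01111111
01010101 XOR 01101100 = 00111001
00100100 XOR 10010100 = 10110000
11101001 XOR 00011101 = 11110100
00011001 XOR 11011000 = 11000001
11111100 XOR 00000000 = 11111100
00101101 XOR 11010111 = 11111010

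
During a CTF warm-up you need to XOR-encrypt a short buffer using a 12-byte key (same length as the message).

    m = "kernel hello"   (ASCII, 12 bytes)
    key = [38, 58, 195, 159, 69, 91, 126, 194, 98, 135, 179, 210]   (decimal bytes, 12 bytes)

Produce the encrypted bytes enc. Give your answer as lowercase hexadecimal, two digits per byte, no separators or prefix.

XOR is its own inverse, so applying the key byte-wise gives the result directly.
6b ^ 26 = 4d
65 ^ 3a = 5f
72 ^ c3 = b1
6e ^ 9f = f1
65 ^ 45 = 20
6c ^ 5b = 37
20 ^ 7e = 5e
68 ^ c2 = aa
65 ^ 62 = 07
6c ^ 87 = eb
6c ^ b3 = df
6f ^ d2 = bd

4d5fb1f120375eaa07ebdfbd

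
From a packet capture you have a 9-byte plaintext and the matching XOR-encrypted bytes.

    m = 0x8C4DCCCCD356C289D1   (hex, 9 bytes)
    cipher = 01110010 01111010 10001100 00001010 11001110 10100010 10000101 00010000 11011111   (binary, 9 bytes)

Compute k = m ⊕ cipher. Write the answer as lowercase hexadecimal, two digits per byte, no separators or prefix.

Since cipher = m ⊕ k, XORing both sides with m gives k = m ⊕ cipher.
140 xor 114 = 254
 77 xor 122 =  55
204 xor 140 =  64
204 xor  10 = 198
211 xor 206 =  29
 86 xor 162 = 244
194 xor 133 =  71
137 xor  16 = 153
209 xor 223 =  14

fe3740c61df447990e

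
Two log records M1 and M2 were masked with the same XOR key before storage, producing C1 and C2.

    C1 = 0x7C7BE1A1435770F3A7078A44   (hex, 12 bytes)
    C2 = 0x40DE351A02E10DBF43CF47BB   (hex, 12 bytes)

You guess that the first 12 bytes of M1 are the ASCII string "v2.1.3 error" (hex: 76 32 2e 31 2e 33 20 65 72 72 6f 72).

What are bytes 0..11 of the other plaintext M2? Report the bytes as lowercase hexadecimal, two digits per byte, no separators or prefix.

4a97fa8a6f855d2996baa28d

First, C1 ⊕ C2 = (M1 ⊕ K) ⊕ (M2 ⊕ K) = M1 ⊕ M2, so the key drops out. Then M2 = (M1 ⊕ M2) ⊕ M1 over the first 12 bytes.
byte 0: (7c xor 40) xor 76 = 3c xor 76 = 4a
byte 1: (7b xor de) xor 32 = a5 xor 32 = 97
byte 2: (e1 xor 35) xor 2e = d4 xor 2e = fa
byte 3: (a1 xor 1a) xor 31 = bb xor 31 = 8a
byte 4: (43 xor 02) xor 2e = 41 xor 2e = 6f
byte 5: (57 xor e1) xor 33 = b6 xor 33 = 85
byte 6: (70 xor 0d) xor 20 = 7d xor 20 = 5d
byte 7: (f3 xor bf) xor 65 = 4c xor 65 = 29
byte 8: (a7 xor 43) xor 72 = e4 xor 72 = 96
byte 9: (07 xor cf) xor 72 = c8 xor 72 = ba
byte 10: (8a xor 47) xor 6f = cd xor 6f = a2
byte 11: (44 xor bb) xor 72 = ff xor 72 = 8d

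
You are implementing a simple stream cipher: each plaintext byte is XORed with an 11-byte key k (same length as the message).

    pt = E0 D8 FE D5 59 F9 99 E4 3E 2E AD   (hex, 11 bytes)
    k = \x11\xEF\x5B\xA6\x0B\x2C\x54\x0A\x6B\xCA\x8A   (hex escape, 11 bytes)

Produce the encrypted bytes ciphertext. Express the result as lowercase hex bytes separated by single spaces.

11100000 xor 00010001 = 11110001
11011000 xor 11101111 = 00110111
11111110 xor 01011011 = 10100101
11010101 xor 10100110 = 01110011
01011001 xor 00001011 = 01010010
11111001 xor 00101100 = 11010101
10011001 xor 01010100 = 11001101
11100100 xor 00001010 = 11101110
00111110 xor 01101011 = 01010101
00101110 xor 11001010 = 11100100
10101101 xor 10001010 = 00100111

f1 37 a5 73 52 d5 cd ee 55 e4 27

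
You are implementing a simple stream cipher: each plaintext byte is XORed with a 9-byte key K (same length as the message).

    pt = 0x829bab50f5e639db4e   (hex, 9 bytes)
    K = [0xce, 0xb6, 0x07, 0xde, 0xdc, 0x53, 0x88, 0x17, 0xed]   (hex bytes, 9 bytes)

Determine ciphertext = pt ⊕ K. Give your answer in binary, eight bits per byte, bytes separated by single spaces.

XOR is its own inverse, so applying the key byte-wise gives the result directly.
byte 0: 82 xor ce = 4c
byte 1: 9b xor b6 = 2d
byte 2: ab xor 07 = ac
byte 3: 50 xor de = 8e
byte 4: f5 xor dc = 29
byte 5: e6 xor 53 = b5
byte 6: 39 xor 88 = b1
byte 7: db xor 17 = cc
byte 8: 4e xor ed = a3

01001100 00101101 10101100 10001110 00101001 10110101 10110001 11001100 10100011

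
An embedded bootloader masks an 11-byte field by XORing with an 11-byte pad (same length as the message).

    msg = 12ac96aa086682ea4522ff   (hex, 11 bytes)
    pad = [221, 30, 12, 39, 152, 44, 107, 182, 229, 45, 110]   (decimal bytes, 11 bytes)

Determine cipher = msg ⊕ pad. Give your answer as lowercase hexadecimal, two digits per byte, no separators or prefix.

cfb29a8d904ae95ca00f91

XOR is its own inverse, so applying the key byte-wise gives the result directly.
12 XOR dd = cf
ac XOR 1e = b2
96 XOR 0c = 9a
aa XOR 27 = 8d
08 XOR 98 = 90
66 XOR 2c = 4a
82 XOR 6b = e9
ea XOR b6 = 5c
45 XOR e5 = a0
22 XOR 2d = 0f
ff XOR 6e = 91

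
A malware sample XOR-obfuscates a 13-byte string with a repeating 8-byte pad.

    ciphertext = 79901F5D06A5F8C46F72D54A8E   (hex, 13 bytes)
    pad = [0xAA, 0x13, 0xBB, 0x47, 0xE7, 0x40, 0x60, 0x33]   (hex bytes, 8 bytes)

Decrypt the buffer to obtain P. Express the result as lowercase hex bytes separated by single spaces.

The 8-byte key repeats, so the effective keystream is aa 13 bb 47 e7 40 60 33 aa 13 bb 47 e7.
byte 0: 121 XOR 170 = 211
byte 1: 144 XOR  19 = 131
byte 2:  31 XOR 187 = 164
byte 3:  93 XOR  71 =  26
byte 4:   6 XOR 231 = 225
byte 5: 165 XOR  64 = 229
byte 6: 248 XOR  96 = 152
byte 7: 196 XOR  51 = 247
byte 8: 111 XOR 170 = 197
byte 9: 114 XOR  19 =  97
byte 10: 213 XOR 187 = 110
byte 11:  74 XOR  71 =  13
byte 12: 142 XOR 231 = 105

d3 83 a4 1a e1 e5 98 f7 c5 61 6e 0d 69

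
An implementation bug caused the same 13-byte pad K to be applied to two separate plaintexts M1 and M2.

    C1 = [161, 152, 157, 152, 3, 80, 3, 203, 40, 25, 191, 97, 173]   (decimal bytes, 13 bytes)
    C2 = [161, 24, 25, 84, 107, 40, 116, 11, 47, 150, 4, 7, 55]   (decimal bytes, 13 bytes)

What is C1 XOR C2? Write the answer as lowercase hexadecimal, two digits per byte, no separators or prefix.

C1 ⊕ C2 = (M1 ⊕ K) ⊕ (M2 ⊕ K) = M1 ⊕ M2 — the shared key cancels under XOR.
a1 xor a1 = 00
98 xor 18 = 80
9d xor 19 = 84
98 xor 54 = cc
03 xor 6b = 68
50 xor 28 = 78
03 xor 74 = 77
cb xor 0b = c0
28 xor 2f = 07
19 xor 96 = 8f
bf xor 04 = bb
61 xor 07 = 66
ad xor 37 = 9a

008084cc687877c0078fbb669a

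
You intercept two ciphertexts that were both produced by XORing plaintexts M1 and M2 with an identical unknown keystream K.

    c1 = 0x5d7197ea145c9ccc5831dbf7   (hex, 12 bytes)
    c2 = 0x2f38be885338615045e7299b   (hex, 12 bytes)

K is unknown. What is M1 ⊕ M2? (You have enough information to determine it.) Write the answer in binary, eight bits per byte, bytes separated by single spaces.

01110010 01001001 00101001 01100010 01000111 01100100 11111101 10011100 00011101 11010110 11110010 01101100

c1 ⊕ c2 = (M1 ⊕ K) ⊕ (M2 ⊕ K) = M1 ⊕ M2 — the shared key cancels under XOR.
 93 ⊕  47 = 114
113 ⊕  56 =  73
151 ⊕ 190 =  41
234 ⊕ 136 =  98
 20 ⊕  83 =  71
 92 ⊕  56 = 100
156 ⊕  97 = 253
204 ⊕  80 = 156
 88 ⊕  69 =  29
 49 ⊕ 231 = 214
219 ⊕  41 = 242
247 ⊕ 155 = 108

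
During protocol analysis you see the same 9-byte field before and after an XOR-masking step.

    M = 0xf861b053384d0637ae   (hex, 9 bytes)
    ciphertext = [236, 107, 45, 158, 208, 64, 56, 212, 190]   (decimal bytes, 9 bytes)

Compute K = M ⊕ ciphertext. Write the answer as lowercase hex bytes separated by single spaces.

14 0a 9d cd e8 0d 3e e3 10

Since ciphertext = M ⊕ K, XORing both sides with M gives K = M ⊕ ciphertext.
248 xor 236 =  20
 97 xor 107 =  10
176 xor  45 = 157
 83 xor 158 = 205
 56 xor 208 = 232
 77 xor  64 =  13
  6 xor  56 =  62
 55 xor 212 = 227
174 xor 190 =  16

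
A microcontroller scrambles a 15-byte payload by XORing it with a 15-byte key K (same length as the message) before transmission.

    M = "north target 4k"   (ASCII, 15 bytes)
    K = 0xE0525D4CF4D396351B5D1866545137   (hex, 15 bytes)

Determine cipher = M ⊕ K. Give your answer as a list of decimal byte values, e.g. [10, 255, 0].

[142, 61, 47, 56, 156, 243, 226, 84, 105, 58, 125, 18, 116, 101, 92]

byte 0: 6e xor e0 = 8e
byte 1: 6f xor 52 = 3d
byte 2: 72 xor 5d = 2f
byte 3: 74 xor 4c = 38
byte 4: 68 xor f4 = 9c
byte 5: 20 xor d3 = f3
byte 6: 74 xor 96 = e2
byte 7: 61 xor 35 = 54
byte 8: 72 xor 1b = 69
byte 9: 67 xor 5d = 3a
byte 10: 65 xor 18 = 7d
byte 11: 74 xor 66 = 12
byte 12: 20 xor 54 = 74
byte 13: 34 xor 51 = 65
byte 14: 6b xor 37 = 5c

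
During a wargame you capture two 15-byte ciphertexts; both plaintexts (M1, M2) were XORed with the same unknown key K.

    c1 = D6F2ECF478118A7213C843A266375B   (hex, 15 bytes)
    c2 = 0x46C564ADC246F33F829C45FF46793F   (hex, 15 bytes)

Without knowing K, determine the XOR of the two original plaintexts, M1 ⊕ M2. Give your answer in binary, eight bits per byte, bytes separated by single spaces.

10010000 00110111 10001000 01011001 10111010 01010111 01111001 01001101 10010001 01010100 00000110 01011101 00100000 01001110 01100100

c1 ⊕ c2 = (M1 ⊕ K) ⊕ (M2 ⊕ K) = M1 ⊕ M2 — the shared key cancels under XOR.
byte 0: 214 XOR  70 = 144
byte 1: 242 XOR 197 =  55
byte 2: 236 XOR 100 = 136
byte 3: 244 XOR 173 =  89
byte 4: 120 XOR 194 = 186
byte 5:  17 XOR  70 =  87
byte 6: 138 XOR 243 = 121
byte 7: 114 XOR  63 =  77
byte 8:  19 XOR 130 = 145
byte 9: 200 XOR 156 =  84
byte 10:  67 XOR  69 =   6
byte 11: 162 XOR 255 =  93
byte 12: 102 XOR  70 =  32
byte 13:  55 XOR 121 =  78
byte 14:  91 XOR  63 = 100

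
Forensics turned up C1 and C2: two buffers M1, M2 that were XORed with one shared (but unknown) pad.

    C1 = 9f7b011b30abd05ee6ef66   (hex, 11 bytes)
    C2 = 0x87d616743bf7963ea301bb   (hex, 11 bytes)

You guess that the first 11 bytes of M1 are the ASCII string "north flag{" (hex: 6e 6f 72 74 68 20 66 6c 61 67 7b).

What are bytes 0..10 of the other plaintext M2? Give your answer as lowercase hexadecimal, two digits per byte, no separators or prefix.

First, C1 ⊕ C2 = (M1 ⊕ K) ⊕ (M2 ⊕ K) = M1 ⊕ M2, so the key drops out. Then M2 = (M1 ⊕ M2) ⊕ M1 over the first 11 bytes.
byte 0: (9f xor 87) xor 6e = 18 xor 6e = 76
byte 1: (7b xor d6) xor 6f = ad xor 6f = c2
byte 2: (01 xor 16) xor 72 = 17 xor 72 = 65
byte 3: (1b xor 74) xor 74 = 6f xor 74 = 1b
byte 4: (30 xor 3b) xor 68 = 0b xor 68 = 63
byte 5: (ab xor f7) xor 20 = 5c xor 20 = 7c
byte 6: (d0 xor 96) xor 66 = 46 xor 66 = 20
byte 7: (5e xor 3e) xor 6c = 60 xor 6c = 0c
byte 8: (e6 xor a3) xor 61 = 45 xor 61 = 24
byte 9: (ef xor 01) xor 67 = ee xor 67 = 89
byte 10: (66 xor bb) xor 7b = dd xor 7b = a6

76c2651b637c200c2489a6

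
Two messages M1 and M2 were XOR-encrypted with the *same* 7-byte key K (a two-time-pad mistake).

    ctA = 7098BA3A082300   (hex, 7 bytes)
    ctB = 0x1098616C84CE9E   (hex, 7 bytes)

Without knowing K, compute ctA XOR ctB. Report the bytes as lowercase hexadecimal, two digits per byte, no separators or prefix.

ctA ⊕ ctB = (M1 ⊕ K) ⊕ (M2 ⊕ K) = M1 ⊕ M2 — the shared key cancels under XOR.
byte 0: 70 XOR 10 = 60
byte 1: 98 XOR 98 = 00
byte 2: ba XOR 61 = db
byte 3: 3a XOR 6c = 56
byte 4: 08 XOR 84 = 8c
byte 5: 23 XOR ce = ed
byte 6: 00 XOR 9e = 9e

6000db568ced9e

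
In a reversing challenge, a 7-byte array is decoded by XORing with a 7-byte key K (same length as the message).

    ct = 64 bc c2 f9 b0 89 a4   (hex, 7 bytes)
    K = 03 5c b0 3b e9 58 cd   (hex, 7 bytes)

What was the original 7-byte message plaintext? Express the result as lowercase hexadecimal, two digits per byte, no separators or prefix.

64 ⊕ 03 = 67
bc ⊕ 5c = e0
c2 ⊕ b0 = 72
f9 ⊕ 3b = c2
b0 ⊕ e9 = 59
89 ⊕ 58 = d1
a4 ⊕ cd = 69

67e072c259d169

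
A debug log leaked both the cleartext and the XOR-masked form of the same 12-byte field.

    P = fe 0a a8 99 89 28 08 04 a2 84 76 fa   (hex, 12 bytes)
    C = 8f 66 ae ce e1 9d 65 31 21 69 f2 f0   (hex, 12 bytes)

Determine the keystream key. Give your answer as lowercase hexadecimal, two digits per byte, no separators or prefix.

716c065768b56d3583ed840a

Since C = P ⊕ key, XORing both sides with P gives key = P ⊕ C.
byte 0: 11111110 xor 10001111 = 01110001
byte 1: 00001010 xor 01100110 = 01101100
byte 2: 10101000 xor 10101110 = 00000110
byte 3: 10011001 xor 11001110 = 01010111
byte 4: 10001001 xor 11100001 = 01101000
byte 5: 00101000 xor 10011101 = 10110101
byte 6: 00001000 xor 01100101 = 01101101
byte 7: 00000100 xor 00110001 = 00110101
byte 8: 10100010 xor 00100001 = 10000011
byte 9: 10000100 xor 01101001 = 11101101
byte 10: 01110110 xor 11110010 = 10000100
byte 11: 11111010 xor 11110000 = 00001010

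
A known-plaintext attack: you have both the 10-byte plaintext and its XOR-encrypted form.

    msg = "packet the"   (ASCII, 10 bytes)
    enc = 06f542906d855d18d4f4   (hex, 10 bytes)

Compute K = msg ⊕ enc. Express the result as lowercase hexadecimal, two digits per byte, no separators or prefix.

Since enc = msg ⊕ K, XORing both sides with msg gives K = msg ⊕ enc.
112 XOR   6 = 118
 97 XOR 245 = 148
 99 XOR  66 =  33
107 XOR 144 = 251
101 XOR 109 =   8
116 XOR 133 = 241
 32 XOR  93 = 125
116 XOR  24 = 108
104 XOR 212 = 188
101 XOR 244 = 145

769421fb08f17d6cbc91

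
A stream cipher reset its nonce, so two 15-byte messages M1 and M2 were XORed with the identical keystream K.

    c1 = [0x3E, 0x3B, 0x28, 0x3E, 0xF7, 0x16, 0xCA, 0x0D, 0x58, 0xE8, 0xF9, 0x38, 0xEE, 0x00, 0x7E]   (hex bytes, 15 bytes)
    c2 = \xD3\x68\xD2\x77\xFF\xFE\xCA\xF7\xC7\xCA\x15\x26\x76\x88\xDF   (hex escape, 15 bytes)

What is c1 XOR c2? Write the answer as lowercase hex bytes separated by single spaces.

c1 ⊕ c2 = (M1 ⊕ K) ⊕ (M2 ⊕ K) = M1 ⊕ M2 — the shared key cancels under XOR.
byte 0: 00111110 ^ 11010011 = 11101101
byte 1: 00111011 ^ 01101000 = 01010011
byte 2: 00101000 ^ 11010010 = 11111010
byte 3: 00111110 ^ 01110111 = 01001001
byte 4: 11110111 ^ 11111111 = 00001000
byte 5: 00010110 ^ 11111110 = 11101000
byte 6: 11001010 ^ 11001010 = 00000000
byte 7: 00001101 ^ 11110111 = 11111010
byte 8: 01011000 ^ 11000111 = 10011111
byte 9: 11101000 ^ 11001010 = 00100010
byte 10: 11111001 ^ 00010101 = 11101100
byte 11: 00111000 ^ 00100110 = 00011110
byte 12: 11101110 ^ 01110110 = 10011000
byte 13: 00000000 ^ 10001000 = 10001000
byte 14: 01111110 ^ 11011111 = 10100001

ed 53 fa 49 08 e8 00 fa 9f 22 ec 1e 98 88 a1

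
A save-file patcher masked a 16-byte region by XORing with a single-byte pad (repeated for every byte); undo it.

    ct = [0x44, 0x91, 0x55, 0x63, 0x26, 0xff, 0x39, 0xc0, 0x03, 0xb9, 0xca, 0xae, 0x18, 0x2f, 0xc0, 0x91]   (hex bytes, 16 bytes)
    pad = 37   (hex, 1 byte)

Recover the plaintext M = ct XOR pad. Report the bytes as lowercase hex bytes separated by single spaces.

The 1-byte key repeats, so the effective keystream is 37 37 37 37 37 37 37 37 37 37 37 37 37 37 37 37.
byte 0: 01000100 ⊕ 00110111 = 01110011
byte 1: 10010001 ⊕ 00110111 = 10100110
byte 2: 01010101 ⊕ 00110111 = 01100010
byte 3: 01100011 ⊕ 00110111 = 01010100
byte 4: 00100110 ⊕ 00110111 = 00010001
byte 5: 11111111 ⊕ 00110111 = 11001000
byte 6: 00111001 ⊕ 00110111 = 00001110
byte 7: 11000000 ⊕ 00110111 = 11110111
byte 8: 00000011 ⊕ 00110111 = 00110100
byte 9: 10111001 ⊕ 00110111 = 10001110
byte 10: 11001010 ⊕ 00110111 = 11111101
byte 11: 10101110 ⊕ 00110111 = 10011001
byte 12: 00011000 ⊕ 00110111 = 00101111
byte 13: 00101111 ⊕ 00110111 = 00011000
byte 14: 11000000 ⊕ 00110111 = 11110111
byte 15: 10010001 ⊕ 00110111 = 10100110

73 a6 62 54 11 c8 0e f7 34 8e fd 99 2f 18 f7 a6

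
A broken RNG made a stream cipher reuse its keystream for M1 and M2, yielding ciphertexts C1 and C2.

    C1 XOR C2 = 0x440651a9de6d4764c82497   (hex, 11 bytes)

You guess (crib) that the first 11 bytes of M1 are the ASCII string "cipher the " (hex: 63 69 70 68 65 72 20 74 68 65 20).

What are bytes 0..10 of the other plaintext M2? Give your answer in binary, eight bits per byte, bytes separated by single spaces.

00100111 01101111 00100001 11000001 10111011 00011111 01100111 00010000 10100000 01000001 10110111

Since C1 ⊕ C2 = M1 ⊕ M2, XORing with the guessed M1 bytes yields the corresponding M2 bytes: M2 = (C1 ⊕ C2) ⊕ M1.
 68 xor  99 =  39
  6 xor 105 = 111
 81 xor 112 =  33
169 xor 104 = 193
222 xor 101 = 187
109 xor 114 =  31
 71 xor  32 = 103
100 xor 116 =  16
200 xor 104 = 160
 36 xor 101 =  65
151 xor  32 = 183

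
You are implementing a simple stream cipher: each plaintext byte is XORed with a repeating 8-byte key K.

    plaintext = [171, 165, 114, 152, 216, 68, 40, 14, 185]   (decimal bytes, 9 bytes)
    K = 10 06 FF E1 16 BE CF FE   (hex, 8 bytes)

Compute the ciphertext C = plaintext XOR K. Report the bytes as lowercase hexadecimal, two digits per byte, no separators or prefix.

The 8-byte key repeats, so the effective keystream is 10 06 ff e1 16 be cf fe 10.
byte 0: 10101011 ⊕ 00010000 = 10111011
byte 1: 10100101 ⊕ 00000110 = 10100011
byte 2: 01110010 ⊕ 11111111 = 10001101
byte 3: 10011000 ⊕ 11100001 = 01111001
byte 4: 11011000 ⊕ 00010110 = 11001110
byte 5: 01000100 ⊕ 10111110 = 11111010
byte 6: 00101000 ⊕ 11001111 = 11100111
byte 7: 00001110 ⊕ 11111110 = 11110000
byte 8: 10111001 ⊕ 00010000 = 10101001

bba38d79cefae7f0a9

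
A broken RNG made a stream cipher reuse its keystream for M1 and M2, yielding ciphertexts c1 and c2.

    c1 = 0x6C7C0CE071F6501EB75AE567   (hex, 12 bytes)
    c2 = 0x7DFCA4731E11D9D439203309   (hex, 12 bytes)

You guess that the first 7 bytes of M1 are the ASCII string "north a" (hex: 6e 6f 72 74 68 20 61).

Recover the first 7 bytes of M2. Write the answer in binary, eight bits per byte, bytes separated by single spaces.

01111111 11101111 11011010 11100111 00000111 11000111 11101000

First, c1 ⊕ c2 = (M1 ⊕ K) ⊕ (M2 ⊕ K) = M1 ⊕ M2, so the key drops out. Then M2 = (M1 ⊕ M2) ⊕ M1 over the first 7 bytes.
byte 0: (6c XOR 7d) XOR 6e = 11 XOR 6e = 7f
byte 1: (7c XOR fc) XOR 6f = 80 XOR 6f = ef
byte 2: (0c XOR a4) XOR 72 = a8 XOR 72 = da
byte 3: (e0 XOR 73) XOR 74 = 93 XOR 74 = e7
byte 4: (71 XOR 1e) XOR 68 = 6f XOR 68 = 07
byte 5: (f6 XOR 11) XOR 20 = e7 XOR 20 = c7
byte 6: (50 XOR d9) XOR 61 = 89 XOR 61 = e8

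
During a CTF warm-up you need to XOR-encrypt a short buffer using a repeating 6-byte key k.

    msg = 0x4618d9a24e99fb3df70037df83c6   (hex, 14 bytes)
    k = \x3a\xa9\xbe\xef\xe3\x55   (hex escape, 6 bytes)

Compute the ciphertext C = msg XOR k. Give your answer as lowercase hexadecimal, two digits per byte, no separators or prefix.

7cb1674dadccc19449efd48ab96f

The 6-byte key repeats, so the effective keystream is 3a a9 be ef e3 55 3a a9 be ef e3 55 3a a9.
byte 0: 01000110 ⊕ 00111010 = 01111100
byte 1: 00011000 ⊕ 10101001 = 10110001
byte 2: 11011001 ⊕ 10111110 = 01100111
byte 3: 10100010 ⊕ 11101111 = 01001101
byte 4: 01001110 ⊕ 11100011 = 10101101
byte 5: 10011001 ⊕ 01010101 = 11001100
byte 6: 11111011 ⊕ 00111010 = 11000001
byte 7: 00111101 ⊕ 10101001 = 10010100
byte 8: 11110111 ⊕ 10111110 = 01001001
byte 9: 00000000 ⊕ 11101111 = 11101111
byte 10: 00110111 ⊕ 11100011 = 11010100
byte 11: 11011111 ⊕ 01010101 = 10001010
byte 12: 10000011 ⊕ 00111010 = 10111001
byte 13: 11000110 ⊕ 10101001 = 01101111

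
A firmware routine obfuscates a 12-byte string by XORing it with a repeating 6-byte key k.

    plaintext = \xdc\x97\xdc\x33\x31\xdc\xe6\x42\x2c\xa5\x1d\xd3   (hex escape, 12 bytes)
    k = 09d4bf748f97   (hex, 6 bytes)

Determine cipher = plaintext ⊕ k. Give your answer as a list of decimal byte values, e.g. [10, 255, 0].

The 6-byte key repeats, so the effective keystream is 09 d4 bf 74 8f 97 09 d4 bf 74 8f 97.
byte 0: dc ⊕ 09 = d5
byte 1: 97 ⊕ d4 = 43
byte 2: dc ⊕ bf = 63
byte 3: 33 ⊕ 74 = 47
byte 4: 31 ⊕ 8f = be
byte 5: dc ⊕ 97 = 4b
byte 6: e6 ⊕ 09 = ef
byte 7: 42 ⊕ d4 = 96
byte 8: 2c ⊕ bf = 93
byte 9: a5 ⊕ 74 = d1
byte 10: 1d ⊕ 8f = 92
byte 11: d3 ⊕ 97 = 44

[213, 67, 99, 71, 190, 75, 239, 150, 147, 209, 146, 68]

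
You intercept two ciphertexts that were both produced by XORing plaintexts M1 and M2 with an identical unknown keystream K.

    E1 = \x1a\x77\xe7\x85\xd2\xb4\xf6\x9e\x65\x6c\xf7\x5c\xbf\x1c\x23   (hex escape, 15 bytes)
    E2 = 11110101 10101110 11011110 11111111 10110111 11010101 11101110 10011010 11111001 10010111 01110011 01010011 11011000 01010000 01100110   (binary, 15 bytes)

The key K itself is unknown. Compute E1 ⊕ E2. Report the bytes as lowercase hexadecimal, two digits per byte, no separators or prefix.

efd9397a656118049cfb840f674c45

E1 ⊕ E2 = (M1 ⊕ K) ⊕ (M2 ⊕ K) = M1 ⊕ M2 — the shared key cancels under XOR.
1a ^ f5 = ef
77 ^ ae = d9
e7 ^ de = 39
85 ^ ff = 7a
d2 ^ b7 = 65
b4 ^ d5 = 61
f6 ^ ee = 18
9e ^ 9a = 04
65 ^ f9 = 9c
6c ^ 97 = fb
f7 ^ 73 = 84
5c ^ 53 = 0f
bf ^ d8 = 67
1c ^ 50 = 4c
23 ^ 66 = 45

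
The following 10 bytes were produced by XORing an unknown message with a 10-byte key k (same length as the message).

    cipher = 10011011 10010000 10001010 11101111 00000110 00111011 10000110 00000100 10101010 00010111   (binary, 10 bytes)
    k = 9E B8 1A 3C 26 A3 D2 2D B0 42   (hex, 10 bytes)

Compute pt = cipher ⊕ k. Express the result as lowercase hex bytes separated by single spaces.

05 28 90 d3 20 98 54 29 1a 55

XOR is its own inverse, so applying the key byte-wise gives the result directly.
byte 0: 9b ⊕ 9e = 05
byte 1: 90 ⊕ b8 = 28
byte 2: 8a ⊕ 1a = 90
byte 3: ef ⊕ 3c = d3
byte 4: 06 ⊕ 26 = 20
byte 5: 3b ⊕ a3 = 98
byte 6: 86 ⊕ d2 = 54
byte 7: 04 ⊕ 2d = 29
byte 8: aa ⊕ b0 = 1a
byte 9: 17 ⊕ 42 = 55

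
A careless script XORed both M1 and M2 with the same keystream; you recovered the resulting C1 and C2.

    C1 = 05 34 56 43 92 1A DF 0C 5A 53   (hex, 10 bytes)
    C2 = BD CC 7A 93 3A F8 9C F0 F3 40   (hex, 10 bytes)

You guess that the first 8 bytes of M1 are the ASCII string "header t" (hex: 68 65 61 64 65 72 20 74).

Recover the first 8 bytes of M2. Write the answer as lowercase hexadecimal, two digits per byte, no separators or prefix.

d09d4db4cd906388

First, C1 ⊕ C2 = (M1 ⊕ K) ⊕ (M2 ⊕ K) = M1 ⊕ M2, so the key drops out. Then M2 = (M1 ⊕ M2) ⊕ M1 over the first 8 bytes.
byte 0: (05 XOR bd) XOR 68 = b8 XOR 68 = d0
byte 1: (34 XOR cc) XOR 65 = f8 XOR 65 = 9d
byte 2: (56 XOR 7a) XOR 61 = 2c XOR 61 = 4d
byte 3: (43 XOR 93) XOR 64 = d0 XOR 64 = b4
byte 4: (92 XOR 3a) XOR 65 = a8 XOR 65 = cd
byte 5: (1a XOR f8) XOR 72 = e2 XOR 72 = 90
byte 6: (df XOR 9c) XOR 20 = 43 XOR 20 = 63
byte 7: (0c XOR f0) XOR 74 = fc XOR 74 = 88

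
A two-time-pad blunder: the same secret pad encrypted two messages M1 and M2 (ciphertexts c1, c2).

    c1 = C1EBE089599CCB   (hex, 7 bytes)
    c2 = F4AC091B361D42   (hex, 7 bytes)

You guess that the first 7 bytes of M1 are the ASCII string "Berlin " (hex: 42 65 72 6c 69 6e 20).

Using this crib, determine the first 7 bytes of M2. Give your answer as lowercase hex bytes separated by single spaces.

77 22 9b fe 06 ef a9

First, c1 ⊕ c2 = (M1 ⊕ K) ⊕ (M2 ⊕ K) = M1 ⊕ M2, so the key drops out. Then M2 = (M1 ⊕ M2) ⊕ M1 over the first 7 bytes.
byte 0: (c1 ⊕ f4) ⊕ 42 = 35 ⊕ 42 = 77
byte 1: (eb ⊕ ac) ⊕ 65 = 47 ⊕ 65 = 22
byte 2: (e0 ⊕ 09) ⊕ 72 = e9 ⊕ 72 = 9b
byte 3: (89 ⊕ 1b) ⊕ 6c = 92 ⊕ 6c = fe
byte 4: (59 ⊕ 36) ⊕ 69 = 6f ⊕ 69 = 06
byte 5: (9c ⊕ 1d) ⊕ 6e = 81 ⊕ 6e = ef
byte 6: (cb ⊕ 42) ⊕ 20 = 89 ⊕ 20 = a9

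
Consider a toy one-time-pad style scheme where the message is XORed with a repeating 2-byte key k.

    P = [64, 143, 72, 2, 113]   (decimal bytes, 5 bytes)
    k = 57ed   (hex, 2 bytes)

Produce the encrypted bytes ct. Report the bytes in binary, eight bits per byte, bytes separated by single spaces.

The 2-byte key repeats, so the effective keystream is 57 ed 57 ed 57.
byte 0:  64 ^  87 =  23
byte 1: 143 ^ 237 =  98
byte 2:  72 ^  87 =  31
byte 3:   2 ^ 237 = 239
byte 4: 113 ^  87 =  38

00010111 01100010 00011111 11101111 00100110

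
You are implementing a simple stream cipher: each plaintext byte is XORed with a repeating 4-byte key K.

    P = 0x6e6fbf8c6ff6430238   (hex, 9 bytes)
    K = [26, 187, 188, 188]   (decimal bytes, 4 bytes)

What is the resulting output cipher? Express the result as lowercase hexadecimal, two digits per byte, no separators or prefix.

74d40330754dffbe22

The 4-byte key repeats, so the effective keystream is 1a bb bc bc 1a bb bc bc 1a.
byte 0: 6e ⊕ 1a = 74
byte 1: 6f ⊕ bb = d4
byte 2: bf ⊕ bc = 03
byte 3: 8c ⊕ bc = 30
byte 4: 6f ⊕ 1a = 75
byte 5: f6 ⊕ bb = 4d
byte 6: 43 ⊕ bc = ff
byte 7: 02 ⊕ bc = be
byte 8: 38 ⊕ 1a = 22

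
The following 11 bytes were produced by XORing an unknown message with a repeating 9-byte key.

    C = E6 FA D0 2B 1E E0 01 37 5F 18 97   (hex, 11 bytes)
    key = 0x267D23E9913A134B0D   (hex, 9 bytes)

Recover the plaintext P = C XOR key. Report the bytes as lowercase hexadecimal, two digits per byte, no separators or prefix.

The 9-byte key repeats, so the effective keystream is 26 7d 23 e9 91 3a 13 4b 0d 26 7d.
byte 0: e6 ^ 26 = c0
byte 1: fa ^ 7d = 87
byte 2: d0 ^ 23 = f3
byte 3: 2b ^ e9 = c2
byte 4: 1e ^ 91 = 8f
byte 5: e0 ^ 3a = da
byte 6: 01 ^ 13 = 12
byte 7: 37 ^ 4b = 7c
byte 8: 5f ^ 0d = 52
byte 9: 18 ^ 26 = 3e
byte 10: 97 ^ 7d = ea

c087f3c28fda127c523eea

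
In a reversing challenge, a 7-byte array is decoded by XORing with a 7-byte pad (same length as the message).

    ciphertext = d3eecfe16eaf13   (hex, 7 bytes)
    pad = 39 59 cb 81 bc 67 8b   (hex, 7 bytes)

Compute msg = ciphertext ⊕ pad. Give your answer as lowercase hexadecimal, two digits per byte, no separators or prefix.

XOR is its own inverse, so applying the key byte-wise gives the result directly.
11010011 xor 00111001 = 11101010
11101110 xor 01011001 = 10110111
11001111 xor 11001011 = 00000100
11100001 xor 10000001 = 01100000
01101110 xor 10111100 = 11010010
10101111 xor 01100111 = 11001000
00010011 xor 10001011 = 10011000

eab70460d2c898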